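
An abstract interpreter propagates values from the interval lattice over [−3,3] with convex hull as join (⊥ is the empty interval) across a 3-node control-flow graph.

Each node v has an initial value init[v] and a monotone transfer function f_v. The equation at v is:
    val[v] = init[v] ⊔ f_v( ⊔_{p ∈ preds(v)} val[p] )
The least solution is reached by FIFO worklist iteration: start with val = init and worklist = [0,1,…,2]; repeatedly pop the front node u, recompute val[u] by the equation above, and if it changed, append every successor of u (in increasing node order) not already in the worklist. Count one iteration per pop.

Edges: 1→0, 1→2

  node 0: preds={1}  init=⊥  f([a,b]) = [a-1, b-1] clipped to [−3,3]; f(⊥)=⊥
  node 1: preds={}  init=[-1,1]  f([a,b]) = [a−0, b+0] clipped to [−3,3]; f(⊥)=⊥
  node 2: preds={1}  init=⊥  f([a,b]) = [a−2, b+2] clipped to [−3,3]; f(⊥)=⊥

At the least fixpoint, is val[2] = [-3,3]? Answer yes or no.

Trace (3 dequeues):
  [1] u=0 | in [-1,1] | out [-2,0] | prev ⊥ | push {}
  [2] u=1 | in ⊥ | out [-1,1] | ==
  [3] u=2 | in [-1,1] | out [-3,3] | prev ⊥ | push {}

Converged values:
  [0] [-2,0]
  [1] [-1,1]
  [2] [-3,3]

yes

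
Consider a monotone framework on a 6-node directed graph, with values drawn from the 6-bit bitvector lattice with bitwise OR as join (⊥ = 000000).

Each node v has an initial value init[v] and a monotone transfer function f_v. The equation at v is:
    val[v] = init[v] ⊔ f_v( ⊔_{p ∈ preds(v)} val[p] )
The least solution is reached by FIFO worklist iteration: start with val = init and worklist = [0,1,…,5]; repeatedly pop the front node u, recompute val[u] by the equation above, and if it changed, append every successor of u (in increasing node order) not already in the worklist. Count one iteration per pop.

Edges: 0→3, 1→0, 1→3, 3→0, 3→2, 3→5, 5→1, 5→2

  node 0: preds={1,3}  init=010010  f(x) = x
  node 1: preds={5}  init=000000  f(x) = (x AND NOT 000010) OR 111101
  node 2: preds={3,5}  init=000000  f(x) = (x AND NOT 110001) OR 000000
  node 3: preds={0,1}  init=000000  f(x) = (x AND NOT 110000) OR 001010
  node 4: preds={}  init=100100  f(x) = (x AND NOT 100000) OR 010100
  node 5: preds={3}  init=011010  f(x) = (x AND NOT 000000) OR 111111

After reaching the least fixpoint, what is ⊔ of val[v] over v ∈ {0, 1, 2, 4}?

111111

Worklist (10 pops):
  #1 pop 0: in=000000 → 010010 (no change)
  #2 pop 1: in=011010 → 111101 (was 000000); enqueue [0]
  #3 pop 2: in=011010 → 001010 (was 000000); enqueue []
  #4 pop 3: in=111111 → 001111 (was 000000); enqueue [2]
  #5 pop 4: in=000000 → 110100 (was 100100); enqueue []
  #6 pop 5: in=001111 → 111111 (was 011010); enqueue [1]
  #7 pop 0: in=111111 → 111111 (was 010010); enqueue [3]
  #8 pop 2: in=111111 → 001110 (was 001010); enqueue []
  #9 pop 1: in=111111 → 111101 (no change)
  #10 pop 3: in=111111 → 001111 (no change)

Fixpoint:
  val[0] = 111111
  val[1] = 111101
  val[2] = 001110
  val[3] = 001111
  val[4] = 110100
  val[5] = 111111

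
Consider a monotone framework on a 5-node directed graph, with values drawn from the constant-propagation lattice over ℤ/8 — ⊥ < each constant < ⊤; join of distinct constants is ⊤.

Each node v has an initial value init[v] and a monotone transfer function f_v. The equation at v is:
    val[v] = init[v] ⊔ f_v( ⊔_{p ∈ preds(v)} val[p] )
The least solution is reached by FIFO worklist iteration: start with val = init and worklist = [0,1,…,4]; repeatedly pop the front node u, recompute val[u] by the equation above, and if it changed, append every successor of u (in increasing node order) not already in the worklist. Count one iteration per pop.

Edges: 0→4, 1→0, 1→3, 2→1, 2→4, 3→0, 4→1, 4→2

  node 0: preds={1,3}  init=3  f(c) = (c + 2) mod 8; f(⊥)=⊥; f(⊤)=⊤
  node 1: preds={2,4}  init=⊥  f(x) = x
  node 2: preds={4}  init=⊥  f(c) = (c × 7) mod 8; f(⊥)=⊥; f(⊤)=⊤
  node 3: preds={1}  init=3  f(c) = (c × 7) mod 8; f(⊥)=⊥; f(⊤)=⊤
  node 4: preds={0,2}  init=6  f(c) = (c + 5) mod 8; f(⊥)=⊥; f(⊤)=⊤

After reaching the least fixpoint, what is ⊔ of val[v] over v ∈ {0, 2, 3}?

⊤

Worklist (12 pops):
  #1 pop 0: in=3 → ⊤ (was 3); enqueue []
  #2 pop 1: in=6 → 6 (was ⊥); enqueue [0]
  #3 pop 2: in=6 → 2 (was ⊥); enqueue [1]
  #4 pop 3: in=6 → ⊤ (was 3); enqueue []
  #5 pop 4: in=⊤ → ⊤ (was 6); enqueue [2]
  #6 pop 0: in=⊤ → ⊤ (no change)
  #7 pop 1: in=⊤ → ⊤ (was 6); enqueue [0,3]
  #8 pop 2: in=⊤ → ⊤ (was 2); enqueue [1,4]
  #9 pop 0: in=⊤ → ⊤ (no change)
  #10 pop 3: in=⊤ → ⊤ (no change)
  #11 pop 1: in=⊤ → ⊤ (no change)
  #12 pop 4: in=⊤ → ⊤ (no change)

Fixpoint:
  val[0] = ⊤
  val[1] = ⊤
  val[2] = ⊤
  val[3] = ⊤
  val[4] = ⊤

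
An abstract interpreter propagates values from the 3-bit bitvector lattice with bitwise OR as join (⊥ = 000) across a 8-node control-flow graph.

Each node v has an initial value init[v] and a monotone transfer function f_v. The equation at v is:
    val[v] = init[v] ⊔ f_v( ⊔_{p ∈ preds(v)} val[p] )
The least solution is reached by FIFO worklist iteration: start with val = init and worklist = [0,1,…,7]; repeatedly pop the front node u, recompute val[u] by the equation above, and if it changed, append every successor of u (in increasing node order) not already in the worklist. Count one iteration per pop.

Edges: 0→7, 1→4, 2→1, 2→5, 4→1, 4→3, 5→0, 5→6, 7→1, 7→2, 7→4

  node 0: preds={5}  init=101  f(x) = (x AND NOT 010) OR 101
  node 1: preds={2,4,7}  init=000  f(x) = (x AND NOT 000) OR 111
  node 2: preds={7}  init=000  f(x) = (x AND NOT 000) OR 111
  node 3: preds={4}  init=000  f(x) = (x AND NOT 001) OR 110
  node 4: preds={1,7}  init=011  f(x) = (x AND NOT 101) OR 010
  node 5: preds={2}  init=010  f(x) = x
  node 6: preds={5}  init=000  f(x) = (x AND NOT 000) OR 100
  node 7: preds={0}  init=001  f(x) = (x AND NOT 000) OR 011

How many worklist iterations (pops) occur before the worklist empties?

12

Worklist (12 pops):
  #1 pop 0: in=010 → 101 (no change)
  #2 pop 1: in=011 → 111 (was 000); enqueue []
  #3 pop 2: in=001 → 111 (was 000); enqueue [1]
  #4 pop 3: in=011 → 110 (was 000); enqueue []
  #5 pop 4: in=111 → 011 (no change)
  #6 pop 5: in=111 → 111 (was 010); enqueue [0]
  #7 pop 6: in=111 → 111 (was 000); enqueue []
  #8 pop 7: in=101 → 111 (was 001); enqueue [2,4]
  #9 pop 1: in=111 → 111 (no change)
  #10 pop 0: in=111 → 101 (no change)
  #11 pop 2: in=111 → 111 (no change)
  #12 pop 4: in=111 → 011 (no change)

Fixpoint:
  val[0] = 101
  val[1] = 111
  val[2] = 111
  val[3] = 110
  val[4] = 011
  val[5] = 111
  val[6] = 111
  val[7] = 111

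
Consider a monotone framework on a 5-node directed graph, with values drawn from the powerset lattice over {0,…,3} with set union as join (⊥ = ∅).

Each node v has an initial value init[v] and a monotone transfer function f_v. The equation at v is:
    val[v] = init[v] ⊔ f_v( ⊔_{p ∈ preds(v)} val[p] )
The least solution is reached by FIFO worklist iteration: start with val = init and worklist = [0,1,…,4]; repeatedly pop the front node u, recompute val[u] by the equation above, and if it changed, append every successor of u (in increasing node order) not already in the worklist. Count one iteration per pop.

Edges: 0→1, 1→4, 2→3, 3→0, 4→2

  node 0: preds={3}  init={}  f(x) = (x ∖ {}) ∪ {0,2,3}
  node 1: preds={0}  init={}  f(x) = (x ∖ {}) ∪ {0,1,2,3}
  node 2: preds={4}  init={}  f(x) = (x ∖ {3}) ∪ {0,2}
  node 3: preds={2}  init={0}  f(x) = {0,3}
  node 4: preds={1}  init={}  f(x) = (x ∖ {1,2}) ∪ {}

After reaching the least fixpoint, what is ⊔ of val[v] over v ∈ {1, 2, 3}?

Worklist (7 pops):
  #1 pop 0: in={0} → {0,2,3} (was {}); enqueue []
  #2 pop 1: in={0,2,3} → {0,1,2,3} (was {}); enqueue []
  #3 pop 2: in={} → {0,2} (was {}); enqueue []
  #4 pop 3: in={0,2} → {0,3} (was {0}); enqueue [0]
  #5 pop 4: in={0,1,2,3} → {0,3} (was {}); enqueue [2]
  #6 pop 0: in={0,3} → {0,2,3} (no change)
  #7 pop 2: in={0,3} → {0,2} (no change)

Fixpoint:
  val[0] = {0,2,3}
  val[1] = {0,1,2,3}
  val[2] = {0,2}
  val[3] = {0,3}
  val[4] = {0,3}

{0,1,2,3}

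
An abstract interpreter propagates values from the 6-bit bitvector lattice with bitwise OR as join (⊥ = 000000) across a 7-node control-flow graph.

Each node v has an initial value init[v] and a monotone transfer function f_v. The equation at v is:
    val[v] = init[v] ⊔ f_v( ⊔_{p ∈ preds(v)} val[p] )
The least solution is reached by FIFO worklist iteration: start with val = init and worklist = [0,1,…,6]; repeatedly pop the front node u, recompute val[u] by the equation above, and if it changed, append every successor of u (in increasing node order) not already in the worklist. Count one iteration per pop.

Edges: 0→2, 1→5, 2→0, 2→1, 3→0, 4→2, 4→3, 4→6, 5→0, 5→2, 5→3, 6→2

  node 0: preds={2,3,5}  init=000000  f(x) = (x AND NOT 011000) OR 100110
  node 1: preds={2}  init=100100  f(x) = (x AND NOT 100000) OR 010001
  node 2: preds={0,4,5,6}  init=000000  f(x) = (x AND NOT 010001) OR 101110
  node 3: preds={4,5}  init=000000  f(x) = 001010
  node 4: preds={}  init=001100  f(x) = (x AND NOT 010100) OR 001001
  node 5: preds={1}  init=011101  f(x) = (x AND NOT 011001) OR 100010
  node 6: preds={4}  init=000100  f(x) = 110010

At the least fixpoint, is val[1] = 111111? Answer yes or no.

Worklist (12 pops):
  #1 pop 0: in=011101 → 100111 (was 000000); enqueue []
  #2 pop 1: in=000000 → 110101 (was 100100); enqueue []
  #3 pop 2: in=111111 → 101110 (was 000000); enqueue [0,1]
  #4 pop 3: in=011101 → 001010 (was 000000); enqueue []
  #5 pop 4: in=000000 → 001101 (was 001100); enqueue [2,3]
  #6 pop 5: in=110101 → 111111 (was 011101); enqueue []
  #7 pop 6: in=001101 → 110110 (was 000100); enqueue []
  #8 pop 0: in=111111 → 100111 (no change)
  #9 pop 1: in=101110 → 111111 (was 110101); enqueue [5]
  #10 pop 2: in=111111 → 101110 (no change)
  #11 pop 3: in=111111 → 001010 (no change)
  #12 pop 5: in=111111 → 111111 (no change)

Fixpoint:
  val[0] = 100111
  val[1] = 111111
  val[2] = 101110
  val[3] = 001010
  val[4] = 001101
  val[5] = 111111
  val[6] = 110110

yes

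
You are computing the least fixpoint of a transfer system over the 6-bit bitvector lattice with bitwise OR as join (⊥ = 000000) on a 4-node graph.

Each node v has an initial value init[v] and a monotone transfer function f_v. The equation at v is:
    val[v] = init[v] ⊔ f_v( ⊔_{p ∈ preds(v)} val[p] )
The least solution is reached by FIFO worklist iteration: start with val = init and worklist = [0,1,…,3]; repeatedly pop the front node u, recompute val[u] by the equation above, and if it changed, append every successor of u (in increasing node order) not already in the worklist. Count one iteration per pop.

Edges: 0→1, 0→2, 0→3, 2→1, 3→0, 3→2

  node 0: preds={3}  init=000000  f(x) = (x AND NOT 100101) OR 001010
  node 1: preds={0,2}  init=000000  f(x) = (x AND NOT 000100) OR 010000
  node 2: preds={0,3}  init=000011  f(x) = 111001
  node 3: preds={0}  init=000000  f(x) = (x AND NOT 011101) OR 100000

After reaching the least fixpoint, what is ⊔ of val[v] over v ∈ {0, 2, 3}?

111011

Trace (7 dequeues):
  [1] u=0 | in 000000 | out 001010 | prev 000000 | push {}
  [2] u=1 | in 001011 | out 011011 | prev 000000 | push {}
  [3] u=2 | in 001010 | out 111011 | prev 000011 | push {1}
  [4] u=3 | in 001010 | out 100010 | prev 000000 | push {0,2}
  [5] u=1 | in 111011 | out 111011 | prev 011011 | push {}
  [6] u=0 | in 100010 | out 001010 | ==
  [7] u=2 | in 101010 | out 111011 | ==

Converged values:
  [0] 001010
  [1] 111011
  [2] 111011
  [3] 100010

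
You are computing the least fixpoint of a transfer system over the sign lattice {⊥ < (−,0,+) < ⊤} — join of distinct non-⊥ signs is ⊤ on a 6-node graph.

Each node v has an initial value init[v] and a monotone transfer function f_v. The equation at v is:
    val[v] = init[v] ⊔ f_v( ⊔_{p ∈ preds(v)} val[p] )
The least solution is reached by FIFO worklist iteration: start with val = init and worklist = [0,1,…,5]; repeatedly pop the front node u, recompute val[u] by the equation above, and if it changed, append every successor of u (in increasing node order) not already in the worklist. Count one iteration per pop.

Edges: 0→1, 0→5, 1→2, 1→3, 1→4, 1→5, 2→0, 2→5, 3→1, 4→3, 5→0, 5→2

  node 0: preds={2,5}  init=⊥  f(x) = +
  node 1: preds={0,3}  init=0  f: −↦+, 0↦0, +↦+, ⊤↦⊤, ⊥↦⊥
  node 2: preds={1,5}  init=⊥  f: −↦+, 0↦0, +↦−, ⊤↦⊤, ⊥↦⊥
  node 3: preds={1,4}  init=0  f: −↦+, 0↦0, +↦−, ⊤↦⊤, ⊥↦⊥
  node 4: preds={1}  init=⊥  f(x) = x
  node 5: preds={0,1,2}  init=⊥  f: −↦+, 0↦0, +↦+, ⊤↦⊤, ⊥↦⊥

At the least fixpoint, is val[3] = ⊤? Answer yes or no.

yes

Iteration log — 10 steps:
  step 1. node 0  ⊔preds=⊥  new=+  old=⊥  +wl: 
  step 2. node 1  ⊔preds=⊤  new=⊤  old=0  +wl: 
  step 3. node 2  ⊔preds=⊤  new=⊤  old=⊥  +wl: 0
  step 4. node 3  ⊔preds=⊤  new=⊤  old=0  +wl: 1
  step 5. node 4  ⊔preds=⊤  new=⊤  old=⊥  +wl: 3
  step 6. node 5  ⊔preds=⊤  new=⊤  old=⊥  +wl: 2
  step 7. node 0  ⊔preds=⊤  new=+  stable
  step 8. node 1  ⊔preds=⊤  new=⊤  stable
  step 9. node 3  ⊔preds=⊤  new=⊤  stable
  step 10. node 2  ⊔preds=⊤  new=⊤  stable

Least fixpoint reached:
  node 0: +
  node 1: ⊤
  node 2: ⊤
  node 3: ⊤
  node 4: ⊤
  node 5: ⊤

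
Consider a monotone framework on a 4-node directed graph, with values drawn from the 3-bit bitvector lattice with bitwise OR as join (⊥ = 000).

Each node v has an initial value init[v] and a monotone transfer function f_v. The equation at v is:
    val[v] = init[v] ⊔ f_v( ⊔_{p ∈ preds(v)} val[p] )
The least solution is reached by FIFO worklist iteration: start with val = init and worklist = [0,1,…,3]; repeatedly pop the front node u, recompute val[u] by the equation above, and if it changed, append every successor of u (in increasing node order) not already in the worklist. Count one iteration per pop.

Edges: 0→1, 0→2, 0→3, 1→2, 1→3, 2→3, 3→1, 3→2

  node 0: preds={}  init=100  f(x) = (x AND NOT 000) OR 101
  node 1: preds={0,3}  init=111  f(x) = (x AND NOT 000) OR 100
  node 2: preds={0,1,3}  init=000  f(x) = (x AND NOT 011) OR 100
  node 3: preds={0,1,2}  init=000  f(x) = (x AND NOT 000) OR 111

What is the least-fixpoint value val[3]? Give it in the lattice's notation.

Iteration log — 6 steps:
  step 1. node 0  ⊔preds=000  new=101  old=100  +wl: 
  step 2. node 1  ⊔preds=101  new=111  stable
  step 3. node 2  ⊔preds=111  new=100  old=000  +wl: 
  step 4. node 3  ⊔preds=111  new=111  old=000  +wl: 1,2
  step 5. node 1  ⊔preds=111  new=111  stable
  step 6. node 2  ⊔preds=111  new=100  stable

Least fixpoint reached:
  node 0: 101
  node 1: 111
  node 2: 100
  node 3: 111

111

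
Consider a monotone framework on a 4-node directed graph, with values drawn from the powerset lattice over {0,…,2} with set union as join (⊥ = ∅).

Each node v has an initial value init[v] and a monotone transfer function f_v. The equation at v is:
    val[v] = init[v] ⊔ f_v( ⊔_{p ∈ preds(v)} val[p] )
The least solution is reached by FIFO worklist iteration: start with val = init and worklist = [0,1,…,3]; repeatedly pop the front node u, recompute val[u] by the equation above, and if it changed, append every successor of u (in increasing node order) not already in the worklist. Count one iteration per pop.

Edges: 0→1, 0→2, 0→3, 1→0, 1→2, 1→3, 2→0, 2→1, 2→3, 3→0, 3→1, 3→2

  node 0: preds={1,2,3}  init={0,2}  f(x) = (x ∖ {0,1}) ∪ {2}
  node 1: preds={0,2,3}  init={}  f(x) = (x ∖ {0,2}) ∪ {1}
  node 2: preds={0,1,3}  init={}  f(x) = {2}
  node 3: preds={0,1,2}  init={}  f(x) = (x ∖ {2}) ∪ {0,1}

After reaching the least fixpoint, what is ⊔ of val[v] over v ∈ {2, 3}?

Worklist (7 pops):
  #1 pop 0: in={} → {0,2} (no change)
  #2 pop 1: in={0,2} → {1} (was {}); enqueue [0]
  #3 pop 2: in={0,1,2} → {2} (was {}); enqueue [1]
  #4 pop 3: in={0,1,2} → {0,1} (was {}); enqueue [2]
  #5 pop 0: in={0,1,2} → {0,2} (no change)
  #6 pop 1: in={0,1,2} → {1} (no change)
  #7 pop 2: in={0,1,2} → {2} (no change)

Fixpoint:
  val[0] = {0,2}
  val[1] = {1}
  val[2] = {2}
  val[3] = {0,1}

{0,1,2}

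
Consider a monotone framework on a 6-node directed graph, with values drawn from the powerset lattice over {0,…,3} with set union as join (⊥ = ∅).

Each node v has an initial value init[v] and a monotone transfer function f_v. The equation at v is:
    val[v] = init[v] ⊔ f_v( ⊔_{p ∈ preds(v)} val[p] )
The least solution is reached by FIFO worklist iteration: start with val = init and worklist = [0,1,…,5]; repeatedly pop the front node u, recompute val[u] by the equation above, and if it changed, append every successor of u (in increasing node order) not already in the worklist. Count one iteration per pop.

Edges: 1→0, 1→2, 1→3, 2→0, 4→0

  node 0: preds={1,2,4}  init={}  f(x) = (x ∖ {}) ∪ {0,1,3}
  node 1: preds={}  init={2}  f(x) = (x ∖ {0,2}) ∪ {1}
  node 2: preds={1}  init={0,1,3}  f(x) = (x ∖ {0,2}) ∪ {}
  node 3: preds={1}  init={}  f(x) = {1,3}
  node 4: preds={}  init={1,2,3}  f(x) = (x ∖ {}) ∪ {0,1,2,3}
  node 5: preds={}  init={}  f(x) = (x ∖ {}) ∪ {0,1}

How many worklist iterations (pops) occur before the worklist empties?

7

Worklist (7 pops):
  #1 pop 0: in={0,1,2,3} → {0,1,2,3} (was {}); enqueue []
  #2 pop 1: in={} → {1,2} (was {2}); enqueue [0]
  #3 pop 2: in={1,2} → {0,1,3} (no change)
  #4 pop 3: in={1,2} → {1,3} (was {}); enqueue []
  #5 pop 4: in={} → {0,1,2,3} (was {1,2,3}); enqueue []
  #6 pop 5: in={} → {0,1} (was {}); enqueue []
  #7 pop 0: in={0,1,2,3} → {0,1,2,3} (no change)

Fixpoint:
  val[0] = {0,1,2,3}
  val[1] = {1,2}
  val[2] = {0,1,3}
  val[3] = {1,3}
  val[4] = {0,1,2,3}
  val[5] = {0,1}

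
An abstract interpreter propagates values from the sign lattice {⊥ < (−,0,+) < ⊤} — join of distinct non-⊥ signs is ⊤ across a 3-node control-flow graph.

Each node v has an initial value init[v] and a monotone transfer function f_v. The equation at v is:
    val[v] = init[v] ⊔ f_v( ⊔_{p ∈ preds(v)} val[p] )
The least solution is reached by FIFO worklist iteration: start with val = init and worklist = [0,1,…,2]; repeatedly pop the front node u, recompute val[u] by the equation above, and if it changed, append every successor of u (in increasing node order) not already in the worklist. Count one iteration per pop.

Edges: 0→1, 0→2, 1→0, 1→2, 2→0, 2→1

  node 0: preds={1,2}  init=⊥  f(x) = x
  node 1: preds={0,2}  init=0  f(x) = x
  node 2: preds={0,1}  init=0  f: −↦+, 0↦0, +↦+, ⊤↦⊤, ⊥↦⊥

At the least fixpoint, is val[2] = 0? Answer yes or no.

Trace (3 dequeues):
  [1] u=0 | in 0 | out 0 | prev ⊥ | push {}
  [2] u=1 | in 0 | out 0 | ==
  [3] u=2 | in 0 | out 0 | ==

Converged values:
  [0] 0
  [1] 0
  [2] 0

yes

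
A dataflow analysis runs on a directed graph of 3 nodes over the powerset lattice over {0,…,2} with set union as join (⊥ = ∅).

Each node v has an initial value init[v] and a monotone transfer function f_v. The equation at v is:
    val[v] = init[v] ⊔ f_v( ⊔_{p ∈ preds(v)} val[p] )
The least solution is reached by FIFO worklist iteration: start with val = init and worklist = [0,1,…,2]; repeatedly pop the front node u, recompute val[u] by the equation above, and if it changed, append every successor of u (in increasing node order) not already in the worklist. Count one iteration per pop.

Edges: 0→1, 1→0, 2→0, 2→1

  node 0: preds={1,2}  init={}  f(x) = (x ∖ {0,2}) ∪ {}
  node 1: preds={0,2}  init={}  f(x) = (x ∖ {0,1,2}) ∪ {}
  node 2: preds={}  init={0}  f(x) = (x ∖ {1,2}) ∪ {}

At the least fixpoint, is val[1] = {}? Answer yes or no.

yes

Worklist (3 pops):
  #1 pop 0: in={0} → {} (no change)
  #2 pop 1: in={0} → {} (no change)
  #3 pop 2: in={} → {0} (no change)

Fixpoint:
  val[0] = {}
  val[1] = {}
  val[2] = {0}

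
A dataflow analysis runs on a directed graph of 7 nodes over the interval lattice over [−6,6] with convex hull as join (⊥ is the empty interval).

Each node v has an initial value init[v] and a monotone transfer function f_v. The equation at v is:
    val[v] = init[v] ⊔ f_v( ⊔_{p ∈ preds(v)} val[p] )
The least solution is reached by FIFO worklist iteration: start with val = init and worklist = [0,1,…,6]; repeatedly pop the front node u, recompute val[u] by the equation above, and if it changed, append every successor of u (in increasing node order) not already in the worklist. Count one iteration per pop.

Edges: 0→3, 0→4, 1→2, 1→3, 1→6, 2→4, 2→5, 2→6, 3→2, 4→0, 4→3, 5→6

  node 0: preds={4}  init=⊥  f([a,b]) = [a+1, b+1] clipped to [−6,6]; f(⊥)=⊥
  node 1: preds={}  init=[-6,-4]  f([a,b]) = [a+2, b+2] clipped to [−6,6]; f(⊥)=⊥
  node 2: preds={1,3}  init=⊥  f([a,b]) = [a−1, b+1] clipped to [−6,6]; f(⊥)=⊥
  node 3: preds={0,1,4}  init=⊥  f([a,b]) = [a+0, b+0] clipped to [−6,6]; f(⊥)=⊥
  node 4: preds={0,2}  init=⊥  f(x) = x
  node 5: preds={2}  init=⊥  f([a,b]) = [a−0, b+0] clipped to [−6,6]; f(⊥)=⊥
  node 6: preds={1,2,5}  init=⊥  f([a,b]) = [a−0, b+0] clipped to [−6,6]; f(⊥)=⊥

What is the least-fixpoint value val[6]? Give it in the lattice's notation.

[-6,6]

Worklist (62 pops):
  #1 pop 0: in=⊥ → ⊥ (no change)
  #2 pop 1: in=⊥ → [-6,-4] (no change)
  #3 pop 2: in=[-6,-4] → [-6,-3] (was ⊥); enqueue []
  #4 pop 3: in=[-6,-4] → [-6,-4] (was ⊥); enqueue [2]
  #5 pop 4: in=[-6,-3] → [-6,-3] (was ⊥); enqueue [0,3]
  #6 pop 5: in=[-6,-3] → [-6,-3] (was ⊥); enqueue []
  #7 pop 6: in=[-6,-3] → [-6,-3] (was ⊥); enqueue []
  #8 pop 2: in=[-6,-4] → [-6,-3] (no change)
  #9 pop 0: in=[-6,-3] → [-5,-2] (was ⊥); enqueue [4]
  #10 pop 3: in=[-6,-2] → [-6,-2] (was [-6,-4]); enqueue [2]
  #11 pop 4: in=[-6,-2] → [-6,-2] (was [-6,-3]); enqueue [0,3]
  #12 pop 2: in=[-6,-2] → [-6,-1] (was [-6,-3]); enqueue [4,5,6]
  #13 pop 0: in=[-6,-2] → [-5,-1] (was [-5,-2]); enqueue []
  #14 pop 3: in=[-6,-1] → [-6,-1] (was [-6,-2]); enqueue [2]
  #15 pop 4: in=[-6,-1] → [-6,-1] (was [-6,-2]); enqueue [0,3]
  #16 pop 5: in=[-6,-1] → [-6,-1] (was [-6,-3]); enqueue []
  #17 pop 6: in=[-6,-1] → [-6,-1] (was [-6,-3]); enqueue []
  #18 pop 2: in=[-6,-1] → [-6,0] (was [-6,-1]); enqueue [4,5,6]
  #19 pop 0: in=[-6,-1] → [-5,0] (was [-5,-1]); enqueue []
  #20 pop 3: in=[-6,0] → [-6,0] (was [-6,-1]); enqueue [2]
  #21 pop 4: in=[-6,0] → [-6,0] (was [-6,-1]); enqueue [0,3]
  #22 pop 5: in=[-6,0] → [-6,0] (was [-6,-1]); enqueue []
  #23 pop 6: in=[-6,0] → [-6,0] (was [-6,-1]); enqueue []
  #24 pop 2: in=[-6,0] → [-6,1] (was [-6,0]); enqueue [4,5,6]
  #25 pop 0: in=[-6,0] → [-5,1] (was [-5,0]); enqueue []
  #26 pop 3: in=[-6,1] → [-6,1] (was [-6,0]); enqueue [2]
  #27 pop 4: in=[-6,1] → [-6,1] (was [-6,0]); enqueue [0,3]
  #28 pop 5: in=[-6,1] → [-6,1] (was [-6,0]); enqueue []
  #29 pop 6: in=[-6,1] → [-6,1] (was [-6,0]); enqueue []
  #30 pop 2: in=[-6,1] → [-6,2] (was [-6,1]); enqueue [4,5,6]
  #31 pop 0: in=[-6,1] → [-5,2] (was [-5,1]); enqueue []
  #32 pop 3: in=[-6,2] → [-6,2] (was [-6,1]); enqueue [2]
  #33 pop 4: in=[-6,2] → [-6,2] (was [-6,1]); enqueue [0,3]
  #34 pop 5: in=[-6,2] → [-6,2] (was [-6,1]); enqueue []
  #35 pop 6: in=[-6,2] → [-6,2] (was [-6,1]); enqueue []
  #36 pop 2: in=[-6,2] → [-6,3] (was [-6,2]); enqueue [4,5,6]
  #37 pop 0: in=[-6,2] → [-5,3] (was [-5,2]); enqueue []
  #38 pop 3: in=[-6,3] → [-6,3] (was [-6,2]); enqueue [2]
  #39 pop 4: in=[-6,3] → [-6,3] (was [-6,2]); enqueue [0,3]
  #40 pop 5: in=[-6,3] → [-6,3] (was [-6,2]); enqueue []
  #41 pop 6: in=[-6,3] → [-6,3] (was [-6,2]); enqueue []
  #42 pop 2: in=[-6,3] → [-6,4] (was [-6,3]); enqueue [4,5,6]
  #43 pop 0: in=[-6,3] → [-5,4] (was [-5,3]); enqueue []
  #44 pop 3: in=[-6,4] → [-6,4] (was [-6,3]); enqueue [2]
  #45 pop 4: in=[-6,4] → [-6,4] (was [-6,3]); enqueue [0,3]
  #46 pop 5: in=[-6,4] → [-6,4] (was [-6,3]); enqueue []
  #47 pop 6: in=[-6,4] → [-6,4] (was [-6,3]); enqueue []
  #48 pop 2: in=[-6,4] → [-6,5] (was [-6,4]); enqueue [4,5,6]
  #49 pop 0: in=[-6,4] → [-5,5] (was [-5,4]); enqueue []
  #50 pop 3: in=[-6,5] → [-6,5] (was [-6,4]); enqueue [2]
  #51 pop 4: in=[-6,5] → [-6,5] (was [-6,4]); enqueue [0,3]
  #52 pop 5: in=[-6,5] → [-6,5] (was [-6,4]); enqueue []
  #53 pop 6: in=[-6,5] → [-6,5] (was [-6,4]); enqueue []
  #54 pop 2: in=[-6,5] → [-6,6] (was [-6,5]); enqueue [4,5,6]
  #55 pop 0: in=[-6,5] → [-5,6] (was [-5,5]); enqueue []
  #56 pop 3: in=[-6,6] → [-6,6] (was [-6,5]); enqueue [2]
  #57 pop 4: in=[-6,6] → [-6,6] (was [-6,5]); enqueue [0,3]
  #58 pop 5: in=[-6,6] → [-6,6] (was [-6,5]); enqueue []
  #59 pop 6: in=[-6,6] → [-6,6] (was [-6,5]); enqueue []
  #60 pop 2: in=[-6,6] → [-6,6] (no change)
  #61 pop 0: in=[-6,6] → [-5,6] (no change)
  #62 pop 3: in=[-6,6] → [-6,6] (no change)

Fixpoint:
  val[0] = [-5,6]
  val[1] = [-6,-4]
  val[2] = [-6,6]
  val[3] = [-6,6]
  val[4] = [-6,6]
  val[5] = [-6,6]
  val[6] = [-6,6]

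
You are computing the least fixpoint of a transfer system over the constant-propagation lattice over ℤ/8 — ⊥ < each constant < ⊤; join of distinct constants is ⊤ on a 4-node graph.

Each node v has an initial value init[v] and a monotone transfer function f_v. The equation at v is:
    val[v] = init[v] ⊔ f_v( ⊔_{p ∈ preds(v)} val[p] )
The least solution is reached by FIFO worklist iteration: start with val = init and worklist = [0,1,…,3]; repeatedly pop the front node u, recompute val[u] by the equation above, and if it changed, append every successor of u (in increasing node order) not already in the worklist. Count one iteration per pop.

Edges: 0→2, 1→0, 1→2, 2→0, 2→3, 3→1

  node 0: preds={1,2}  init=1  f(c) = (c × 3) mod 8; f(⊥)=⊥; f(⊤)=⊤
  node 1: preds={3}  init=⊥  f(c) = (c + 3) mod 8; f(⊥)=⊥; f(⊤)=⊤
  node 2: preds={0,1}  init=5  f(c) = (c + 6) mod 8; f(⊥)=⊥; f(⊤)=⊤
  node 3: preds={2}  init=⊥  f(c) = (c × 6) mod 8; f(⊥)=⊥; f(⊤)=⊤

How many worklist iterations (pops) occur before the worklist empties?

8

Trace (8 dequeues):
  [1] u=0 | in 5 | out ⊤ | prev 1 | push {}
  [2] u=1 | in ⊥ | out ⊥ | ==
  [3] u=2 | in ⊤ | out ⊤ | prev 5 | push {0}
  [4] u=3 | in ⊤ | out ⊤ | prev ⊥ | push {1}
  [5] u=0 | in ⊤ | out ⊤ | ==
  [6] u=1 | in ⊤ | out ⊤ | prev ⊥ | push {0,2}
  [7] u=0 | in ⊤ | out ⊤ | ==
  [8] u=2 | in ⊤ | out ⊤ | ==

Converged values:
  [0] ⊤
  [1] ⊤
  [2] ⊤
  [3] ⊤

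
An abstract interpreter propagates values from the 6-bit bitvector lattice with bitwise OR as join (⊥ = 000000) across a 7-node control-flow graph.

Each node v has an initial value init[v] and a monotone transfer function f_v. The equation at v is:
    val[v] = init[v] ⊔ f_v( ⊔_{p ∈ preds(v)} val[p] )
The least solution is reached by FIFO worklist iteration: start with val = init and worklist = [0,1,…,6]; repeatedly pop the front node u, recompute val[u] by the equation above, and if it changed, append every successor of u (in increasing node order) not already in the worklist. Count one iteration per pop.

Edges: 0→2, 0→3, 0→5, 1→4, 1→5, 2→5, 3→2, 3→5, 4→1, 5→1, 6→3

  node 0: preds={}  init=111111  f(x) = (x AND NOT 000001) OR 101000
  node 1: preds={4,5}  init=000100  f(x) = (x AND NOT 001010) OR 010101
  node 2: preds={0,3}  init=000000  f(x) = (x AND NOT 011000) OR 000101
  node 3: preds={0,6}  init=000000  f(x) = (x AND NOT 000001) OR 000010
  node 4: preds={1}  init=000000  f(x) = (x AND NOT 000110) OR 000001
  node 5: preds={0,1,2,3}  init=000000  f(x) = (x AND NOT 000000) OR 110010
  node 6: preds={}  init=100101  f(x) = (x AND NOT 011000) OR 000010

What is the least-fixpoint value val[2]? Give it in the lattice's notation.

100111

Worklist (13 pops):
  #1 pop 0: in=000000 → 111111 (no change)
  #2 pop 1: in=000000 → 010101 (was 000100); enqueue []
  #3 pop 2: in=111111 → 100111 (was 000000); enqueue []
  #4 pop 3: in=111111 → 111110 (was 000000); enqueue [2]
  #5 pop 4: in=010101 → 010001 (was 000000); enqueue [1]
  #6 pop 5: in=111111 → 111111 (was 000000); enqueue []
  #7 pop 6: in=000000 → 100111 (was 100101); enqueue [3]
  #8 pop 2: in=111111 → 100111 (no change)
  #9 pop 1: in=111111 → 110101 (was 010101); enqueue [4,5]
  #10 pop 3: in=111111 → 111110 (no change)
  #11 pop 4: in=110101 → 110001 (was 010001); enqueue [1]
  #12 pop 5: in=111111 → 111111 (no change)
  #13 pop 1: in=111111 → 110101 (no change)

Fixpoint:
  val[0] = 111111
  val[1] = 110101
  val[2] = 100111
  val[3] = 111110
  val[4] = 110001
  val[5] = 111111
  val[6] = 100111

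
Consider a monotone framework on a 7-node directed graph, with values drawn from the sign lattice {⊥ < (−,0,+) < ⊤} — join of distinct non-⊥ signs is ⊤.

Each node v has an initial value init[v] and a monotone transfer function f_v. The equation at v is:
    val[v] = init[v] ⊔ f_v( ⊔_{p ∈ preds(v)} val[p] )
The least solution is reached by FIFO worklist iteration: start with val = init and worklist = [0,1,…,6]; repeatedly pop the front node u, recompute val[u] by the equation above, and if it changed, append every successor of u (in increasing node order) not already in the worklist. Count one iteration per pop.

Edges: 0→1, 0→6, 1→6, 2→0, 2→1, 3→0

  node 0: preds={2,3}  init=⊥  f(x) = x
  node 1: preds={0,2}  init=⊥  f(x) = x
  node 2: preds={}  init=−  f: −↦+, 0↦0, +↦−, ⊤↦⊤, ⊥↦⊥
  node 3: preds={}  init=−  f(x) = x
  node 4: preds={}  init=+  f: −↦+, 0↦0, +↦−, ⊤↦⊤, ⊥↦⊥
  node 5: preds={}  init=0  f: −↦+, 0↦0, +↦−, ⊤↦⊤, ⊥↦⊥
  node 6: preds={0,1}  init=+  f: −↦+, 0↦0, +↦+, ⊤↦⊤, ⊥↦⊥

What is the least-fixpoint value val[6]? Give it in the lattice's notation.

Worklist (7 pops):
  #1 pop 0: in=− → − (was ⊥); enqueue []
  #2 pop 1: in=− → − (was ⊥); enqueue []
  #3 pop 2: in=⊥ → − (no change)
  #4 pop 3: in=⊥ → − (no change)
  #5 pop 4: in=⊥ → + (no change)
  #6 pop 5: in=⊥ → 0 (no change)
  #7 pop 6: in=− → + (no change)

Fixpoint:
  val[0] = −
  val[1] = −
  val[2] = −
  val[3] = −
  val[4] = +
  val[5] = 0
  val[6] = +

+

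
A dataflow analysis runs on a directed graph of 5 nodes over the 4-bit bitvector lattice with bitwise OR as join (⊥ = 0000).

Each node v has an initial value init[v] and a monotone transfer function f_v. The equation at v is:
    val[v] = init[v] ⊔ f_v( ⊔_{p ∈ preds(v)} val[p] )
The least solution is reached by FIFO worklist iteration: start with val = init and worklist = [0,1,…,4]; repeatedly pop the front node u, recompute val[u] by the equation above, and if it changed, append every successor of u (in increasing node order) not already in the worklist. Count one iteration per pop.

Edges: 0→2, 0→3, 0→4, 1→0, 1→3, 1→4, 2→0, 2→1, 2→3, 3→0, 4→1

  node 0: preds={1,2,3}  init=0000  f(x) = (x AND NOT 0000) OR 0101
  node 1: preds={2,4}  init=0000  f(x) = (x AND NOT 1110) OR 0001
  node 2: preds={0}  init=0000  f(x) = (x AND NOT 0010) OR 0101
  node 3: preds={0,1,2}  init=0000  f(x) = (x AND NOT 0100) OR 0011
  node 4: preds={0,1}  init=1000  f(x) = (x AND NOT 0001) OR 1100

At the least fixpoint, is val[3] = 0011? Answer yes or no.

Trace (11 dequeues):
  [1] u=0 | in 0000 | out 0101 | prev 0000 | push {}
  [2] u=1 | in 1000 | out 0001 | prev 0000 | push {0}
  [3] u=2 | in 0101 | out 0101 | prev 0000 | push {1}
  [4] u=3 | in 0101 | out 0011 | prev 0000 | push {}
  [5] u=4 | in 0101 | out 1100 | prev 1000 | push {}
  [6] u=0 | in 0111 | out 0111 | prev 0101 | push {2,3,4}
  [7] u=1 | in 1101 | out 0001 | ==
  [8] u=2 | in 0111 | out 0101 | ==
  [9] u=3 | in 0111 | out 0011 | ==
  [10] u=4 | in 0111 | out 1110 | prev 1100 | push {1}
  [11] u=1 | in 1111 | out 0001 | ==

Converged values:
  [0] 0111
  [1] 0001
  [2] 0101
  [3] 0011
  [4] 1110

yes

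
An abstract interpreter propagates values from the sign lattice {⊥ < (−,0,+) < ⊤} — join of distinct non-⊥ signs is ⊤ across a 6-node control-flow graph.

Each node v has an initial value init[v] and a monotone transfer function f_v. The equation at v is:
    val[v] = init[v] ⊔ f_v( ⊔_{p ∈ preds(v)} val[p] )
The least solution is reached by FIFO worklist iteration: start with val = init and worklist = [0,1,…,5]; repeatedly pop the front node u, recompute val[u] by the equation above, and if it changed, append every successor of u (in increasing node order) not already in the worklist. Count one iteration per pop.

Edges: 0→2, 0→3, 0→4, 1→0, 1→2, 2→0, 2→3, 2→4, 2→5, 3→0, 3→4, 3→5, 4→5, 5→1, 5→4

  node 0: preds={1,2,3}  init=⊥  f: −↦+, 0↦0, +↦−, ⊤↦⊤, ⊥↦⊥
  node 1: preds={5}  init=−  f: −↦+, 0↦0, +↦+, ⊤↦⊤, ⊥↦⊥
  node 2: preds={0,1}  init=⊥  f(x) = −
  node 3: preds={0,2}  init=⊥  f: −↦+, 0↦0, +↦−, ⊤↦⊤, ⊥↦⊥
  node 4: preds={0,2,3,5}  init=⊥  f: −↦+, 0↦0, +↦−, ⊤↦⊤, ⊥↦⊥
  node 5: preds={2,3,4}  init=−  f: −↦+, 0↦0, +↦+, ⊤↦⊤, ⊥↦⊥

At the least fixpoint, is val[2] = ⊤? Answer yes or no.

no

Iteration log — 11 steps:
  step 1. node 0  ⊔preds=−  new=+  old=⊥  +wl: 
  step 2. node 1  ⊔preds=−  new=⊤  old=−  +wl: 0
  step 3. node 2  ⊔preds=⊤  new=−  old=⊥  +wl: 
  step 4. node 3  ⊔preds=⊤  new=⊤  old=⊥  +wl: 
  step 5. node 4  ⊔preds=⊤  new=⊤  old=⊥  +wl: 
  step 6. node 5  ⊔preds=⊤  new=⊤  old=−  +wl: 1,4
  step 7. node 0  ⊔preds=⊤  new=⊤  old=+  +wl: 2,3
  step 8. node 1  ⊔preds=⊤  new=⊤  stable
  step 9. node 4  ⊔preds=⊤  new=⊤  stable
  step 10. node 2  ⊔preds=⊤  new=−  stable
  step 11. node 3  ⊔preds=⊤  new=⊤  stable

Least fixpoint reached:
  node 0: ⊤
  node 1: ⊤
  node 2: −
  node 3: ⊤
  node 4: ⊤
  node 5: ⊤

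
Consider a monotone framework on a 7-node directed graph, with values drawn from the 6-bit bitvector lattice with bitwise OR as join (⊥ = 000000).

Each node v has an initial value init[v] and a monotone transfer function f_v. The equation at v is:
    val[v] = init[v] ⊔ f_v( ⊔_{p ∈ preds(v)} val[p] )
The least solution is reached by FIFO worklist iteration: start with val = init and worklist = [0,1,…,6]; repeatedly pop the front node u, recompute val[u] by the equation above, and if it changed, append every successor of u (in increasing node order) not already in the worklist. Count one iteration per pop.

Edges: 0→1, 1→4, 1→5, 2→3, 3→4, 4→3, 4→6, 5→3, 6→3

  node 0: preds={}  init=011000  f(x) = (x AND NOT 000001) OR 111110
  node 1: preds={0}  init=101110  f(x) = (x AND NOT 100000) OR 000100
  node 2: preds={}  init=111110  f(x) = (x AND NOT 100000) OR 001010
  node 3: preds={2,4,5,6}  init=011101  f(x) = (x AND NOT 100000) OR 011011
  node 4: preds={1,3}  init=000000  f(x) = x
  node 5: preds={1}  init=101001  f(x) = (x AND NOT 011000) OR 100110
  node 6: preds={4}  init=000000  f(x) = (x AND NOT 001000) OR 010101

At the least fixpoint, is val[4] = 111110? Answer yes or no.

Trace (8 dequeues):
  [1] u=0 | in 000000 | out 111110 | prev 011000 | push {}
  [2] u=1 | in 111110 | out 111110 | prev 101110 | push {}
  [3] u=2 | in 000000 | out 111110 | ==
  [4] u=3 | in 111111 | out 011111 | prev 011101 | push {}
  [5] u=4 | in 111111 | out 111111 | prev 000000 | push {3}
  [6] u=5 | in 111110 | out 101111 | prev 101001 | push {}
  [7] u=6 | in 111111 | out 110111 | prev 000000 | push {}
  [8] u=3 | in 111111 | out 011111 | ==

Converged values:
  [0] 111110
  [1] 111110
  [2] 111110
  [3] 011111
  [4] 111111
  [5] 101111
  [6] 110111

no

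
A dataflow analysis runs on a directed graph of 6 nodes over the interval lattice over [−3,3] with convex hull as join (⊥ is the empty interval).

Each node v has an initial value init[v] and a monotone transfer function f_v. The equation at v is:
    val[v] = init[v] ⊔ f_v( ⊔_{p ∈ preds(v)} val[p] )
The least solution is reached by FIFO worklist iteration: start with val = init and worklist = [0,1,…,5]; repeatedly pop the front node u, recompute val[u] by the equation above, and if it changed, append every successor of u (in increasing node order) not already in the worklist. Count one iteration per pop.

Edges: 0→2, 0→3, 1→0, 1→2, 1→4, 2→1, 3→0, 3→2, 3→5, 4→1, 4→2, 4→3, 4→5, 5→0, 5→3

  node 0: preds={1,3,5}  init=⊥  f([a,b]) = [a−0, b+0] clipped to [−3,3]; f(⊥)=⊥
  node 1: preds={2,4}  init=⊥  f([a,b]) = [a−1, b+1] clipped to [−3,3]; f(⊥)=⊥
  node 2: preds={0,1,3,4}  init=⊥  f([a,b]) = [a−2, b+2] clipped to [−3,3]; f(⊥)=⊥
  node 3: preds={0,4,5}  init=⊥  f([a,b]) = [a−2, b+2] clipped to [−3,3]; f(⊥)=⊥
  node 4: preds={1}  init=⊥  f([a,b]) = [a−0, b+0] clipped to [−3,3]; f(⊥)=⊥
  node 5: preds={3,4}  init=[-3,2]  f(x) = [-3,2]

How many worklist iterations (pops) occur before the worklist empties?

Trace (14 dequeues):
  [1] u=0 | in [-3,2] | out [-3,2] | prev ⊥ | push {}
  [2] u=1 | in ⊥ | out ⊥ | ==
  [3] u=2 | in [-3,2] | out [-3,3] | prev ⊥ | push {1}
  [4] u=3 | in [-3,2] | out [-3,3] | prev ⊥ | push {0,2}
  [5] u=4 | in ⊥ | out ⊥ | ==
  [6] u=5 | in [-3,3] | out [-3,2] | ==
  [7] u=1 | in [-3,3] | out [-3,3] | prev ⊥ | push {4}
  [8] u=0 | in [-3,3] | out [-3,3] | prev [-3,2] | push {3}
  [9] u=2 | in [-3,3] | out [-3,3] | ==
  [10] u=4 | in [-3,3] | out [-3,3] | prev ⊥ | push {1,2,5}
  [11] u=3 | in [-3,3] | out [-3,3] | ==
  [12] u=1 | in [-3,3] | out [-3,3] | ==
  [13] u=2 | in [-3,3] | out [-3,3] | ==
  [14] u=5 | in [-3,3] | out [-3,2] | ==

Converged values:
  [0] [-3,3]
  [1] [-3,3]
  [2] [-3,3]
  [3] [-3,3]
  [4] [-3,3]
  [5] [-3,2]

14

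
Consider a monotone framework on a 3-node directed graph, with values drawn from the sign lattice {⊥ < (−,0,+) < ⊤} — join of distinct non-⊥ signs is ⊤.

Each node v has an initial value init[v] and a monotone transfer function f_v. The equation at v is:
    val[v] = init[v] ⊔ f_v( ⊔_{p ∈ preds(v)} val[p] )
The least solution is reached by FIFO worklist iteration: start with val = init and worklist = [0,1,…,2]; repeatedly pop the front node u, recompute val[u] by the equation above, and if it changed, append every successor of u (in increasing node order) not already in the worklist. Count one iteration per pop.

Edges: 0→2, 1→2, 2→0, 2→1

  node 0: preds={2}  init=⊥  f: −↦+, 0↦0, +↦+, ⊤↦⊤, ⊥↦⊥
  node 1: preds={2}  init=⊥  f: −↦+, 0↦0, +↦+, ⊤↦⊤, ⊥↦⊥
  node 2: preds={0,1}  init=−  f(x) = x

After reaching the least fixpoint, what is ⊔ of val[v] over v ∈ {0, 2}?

Trace (6 dequeues):
  [1] u=0 | in − | out + | prev ⊥ | push {}
  [2] u=1 | in − | out + | prev ⊥ | push {}
  [3] u=2 | in + | out ⊤ | prev − | push {0,1}
  [4] u=0 | in ⊤ | out ⊤ | prev + | push {2}
  [5] u=1 | in ⊤ | out ⊤ | prev + | push {}
  [6] u=2 | in ⊤ | out ⊤ | ==

Converged values:
  [0] ⊤
  [1] ⊤
  [2] ⊤

⊤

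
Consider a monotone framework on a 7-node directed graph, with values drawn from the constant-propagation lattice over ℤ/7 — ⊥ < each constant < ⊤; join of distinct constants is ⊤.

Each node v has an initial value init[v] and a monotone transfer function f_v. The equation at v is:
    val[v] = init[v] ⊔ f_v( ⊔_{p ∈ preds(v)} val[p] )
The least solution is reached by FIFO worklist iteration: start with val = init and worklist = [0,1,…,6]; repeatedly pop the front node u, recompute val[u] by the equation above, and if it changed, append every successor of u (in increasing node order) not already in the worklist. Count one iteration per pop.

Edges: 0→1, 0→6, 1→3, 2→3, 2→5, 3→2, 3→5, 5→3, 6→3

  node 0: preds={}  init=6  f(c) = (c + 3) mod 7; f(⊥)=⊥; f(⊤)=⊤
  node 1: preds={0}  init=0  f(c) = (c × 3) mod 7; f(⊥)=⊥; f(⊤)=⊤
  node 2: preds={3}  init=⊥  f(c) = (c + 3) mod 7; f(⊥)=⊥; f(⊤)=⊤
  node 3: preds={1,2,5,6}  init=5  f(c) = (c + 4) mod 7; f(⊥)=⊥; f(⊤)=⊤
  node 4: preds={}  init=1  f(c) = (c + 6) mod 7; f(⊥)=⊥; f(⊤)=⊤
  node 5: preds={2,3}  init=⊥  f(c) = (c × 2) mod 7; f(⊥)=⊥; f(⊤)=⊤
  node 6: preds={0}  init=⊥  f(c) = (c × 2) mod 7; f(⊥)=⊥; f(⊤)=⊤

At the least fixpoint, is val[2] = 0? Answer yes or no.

no

Iteration log — 10 steps:
  step 1. node 0  ⊔preds=⊥  new=6  stable
  step 2. node 1  ⊔preds=6  new=⊤  old=0  +wl: 
  step 3. node 2  ⊔preds=5  new=1  old=⊥  +wl: 
  step 4. node 3  ⊔preds=⊤  new=⊤  old=5  +wl: 2
  step 5. node 4  ⊔preds=⊥  new=1  stable
  step 6. node 5  ⊔preds=⊤  new=⊤  old=⊥  +wl: 3
  step 7. node 6  ⊔preds=6  new=5  old=⊥  +wl: 
  step 8. node 2  ⊔preds=⊤  new=⊤  old=1  +wl: 5
  step 9. node 3  ⊔preds=⊤  new=⊤  stable
  step 10. node 5  ⊔preds=⊤  new=⊤  stable

Least fixpoint reached:
  node 0: 6
  node 1: ⊤
  node 2: ⊤
  node 3: ⊤
  node 4: 1
  node 5: ⊤
  node 6: 5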